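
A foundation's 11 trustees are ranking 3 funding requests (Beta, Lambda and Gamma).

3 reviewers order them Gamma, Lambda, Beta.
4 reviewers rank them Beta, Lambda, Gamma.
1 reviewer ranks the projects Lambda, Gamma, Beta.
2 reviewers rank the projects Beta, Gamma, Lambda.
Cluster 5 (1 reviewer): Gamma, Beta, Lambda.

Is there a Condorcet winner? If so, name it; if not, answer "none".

Head-to-head results (11 reviewers):
Beta–Lambda: Beta 7–4.
Beta–Gamma: Beta 6–5.
Lambda–Gamma: Gamma 6–5.
Beta wins every pairwise contest, so Beta is the Condorcet winner.

Beta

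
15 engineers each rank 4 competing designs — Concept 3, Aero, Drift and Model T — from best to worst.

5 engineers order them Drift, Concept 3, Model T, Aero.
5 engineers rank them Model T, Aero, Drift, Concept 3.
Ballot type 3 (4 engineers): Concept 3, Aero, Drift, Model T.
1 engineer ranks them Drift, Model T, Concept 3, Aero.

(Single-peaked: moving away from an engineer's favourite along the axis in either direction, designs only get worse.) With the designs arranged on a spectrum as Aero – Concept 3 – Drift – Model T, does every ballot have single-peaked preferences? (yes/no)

no

Axis positions: Aero=1, Concept 3=2, Drift=3, Model T=4.
Ballot type 1 (peak Drift at position 3): ranking walks positions 3-2-4-1, expanding outward from the peak — single-peaked.
Ballot type 2: ranking walks positions 4-1-3-2; Aero is ranked above Drift even though Drift lies between Aero and the peak Model T on the axis — preferences dip and rise again. Not single-peaked.
Ballot type 3 (peak Concept 3 at position 2): ranking walks positions 2-1-3-4, expanding outward from the peak — single-peaked.
Ballot type 4 (peak Drift at position 3): ranking walks positions 3-4-2-1, expanding outward from the peak — single-peaked.
Ballot type 2 violates single-peakedness, so the profile is not single-peaked on this axis.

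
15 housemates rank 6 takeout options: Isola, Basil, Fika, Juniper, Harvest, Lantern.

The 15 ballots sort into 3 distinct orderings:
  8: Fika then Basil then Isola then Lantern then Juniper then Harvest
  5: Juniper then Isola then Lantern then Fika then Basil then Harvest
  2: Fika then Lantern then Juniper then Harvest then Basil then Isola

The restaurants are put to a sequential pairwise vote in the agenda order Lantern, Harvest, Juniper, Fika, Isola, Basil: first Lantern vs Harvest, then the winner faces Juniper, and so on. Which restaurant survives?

Round 1: Lantern vs Harvest — 15–0, Lantern advances.
Round 2: Lantern vs Juniper — 10–5, Lantern advances.
Round 3: Lantern vs Fika — 5–10, Fika advances.
Round 4: Fika vs Isola — 10–5, Fika advances.
Round 5: Fika vs Basil — 15–0, Fika advances.
The agenda winner is Fika.

Fika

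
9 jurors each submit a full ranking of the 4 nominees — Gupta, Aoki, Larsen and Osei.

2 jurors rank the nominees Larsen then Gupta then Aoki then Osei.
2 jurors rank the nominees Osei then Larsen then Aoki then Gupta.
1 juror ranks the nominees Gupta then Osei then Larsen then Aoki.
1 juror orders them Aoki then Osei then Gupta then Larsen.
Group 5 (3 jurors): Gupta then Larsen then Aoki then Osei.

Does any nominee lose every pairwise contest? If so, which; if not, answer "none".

Head-to-head results (9 jurors):
Gupta vs Aoki: Gupta wins 6–3.
Gupta vs Larsen: Gupta wins 5–4.
Gupta vs Osei: Gupta preferred on 2+1+3 = 6 ballots; Gupta wins 6–3.
Aoki vs Larsen: Aoki is ranked higher on 1 ballot, Larsen on 8. Larsen wins 8–1.
Aoki vs Osei: 6 to 3, Aoki.
Larsen vs Osei: Larsen, 5–4.
Osei loses to every other nominee — it is the Condorcet loser.

Osei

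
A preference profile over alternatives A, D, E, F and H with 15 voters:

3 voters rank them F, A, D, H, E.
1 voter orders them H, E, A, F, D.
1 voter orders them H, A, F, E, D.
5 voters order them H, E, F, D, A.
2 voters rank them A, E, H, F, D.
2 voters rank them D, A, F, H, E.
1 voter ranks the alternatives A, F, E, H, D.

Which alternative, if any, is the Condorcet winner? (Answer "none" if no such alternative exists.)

Pairwise majorities:
A vs D: A wins 8–7.
A vs E: 9 to 6, A.
A vs F: F, 8–7.
A vs H: A, 8–7.
D vs E: 3+2 = 5 for D, 10 for E — E by 10–5.
D vs F: D is ranked higher on 2 ballots, F on 13. F wins 13–2.
D vs H: 3+2 = 5 for D, 10 for H — H by 10–5.
E vs F: E, 8–7.
E–H: H 12–3.
F vs H: H wins 9–6.
Every alternative loses at least once (A loses to F; D loses to A; E loses to A; F loses to E; H loses to A). The majority relation contains the cycle A → E → F → A, so there is no Condorcet winner.

none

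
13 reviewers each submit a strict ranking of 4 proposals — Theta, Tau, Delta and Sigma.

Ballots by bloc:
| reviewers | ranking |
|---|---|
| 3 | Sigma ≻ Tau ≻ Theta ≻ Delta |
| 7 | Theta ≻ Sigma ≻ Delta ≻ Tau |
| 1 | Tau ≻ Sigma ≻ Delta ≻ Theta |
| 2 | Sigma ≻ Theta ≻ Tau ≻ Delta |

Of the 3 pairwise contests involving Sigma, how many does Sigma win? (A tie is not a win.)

Sigma against each rival (13 reviewers):
Sigma vs Theta: Sigma preferred on 3+1+2 = 6 ballots; Theta wins 7–6.
Sigma vs Tau: Sigma wins 12–1.
Sigma–Delta: Sigma 13–0.
Sigma beats Tau, Delta; loses to Theta — 2 pairwise wins.

2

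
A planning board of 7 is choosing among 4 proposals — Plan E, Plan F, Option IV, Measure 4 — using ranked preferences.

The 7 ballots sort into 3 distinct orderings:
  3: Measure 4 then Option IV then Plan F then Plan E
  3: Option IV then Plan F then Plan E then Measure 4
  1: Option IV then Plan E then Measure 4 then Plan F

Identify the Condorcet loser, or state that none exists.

Pairwise majorities:
Plan E–Plan F: Plan F 6–1.
Plan E vs Option IV: 0 to 7, Option IV.
Plan E vs Measure 4: 4 to 3, Plan E.
Plan F vs Option IV: 0 for Plan F, 7 for Option IV — Option IV by 7–0.
Plan F vs Measure 4: Plan F is ranked higher on 3 ballots, Measure 4 on 4. Measure 4 wins 4–3.
Option IV–Measure 4: Option IV 4–3.
Each option has at least one pairwise win (Plan E beats Measure 4; Plan F beats Plan E; Option IV beats Plan E; Measure 4 beats Plan F) — no Condorcet loser.

none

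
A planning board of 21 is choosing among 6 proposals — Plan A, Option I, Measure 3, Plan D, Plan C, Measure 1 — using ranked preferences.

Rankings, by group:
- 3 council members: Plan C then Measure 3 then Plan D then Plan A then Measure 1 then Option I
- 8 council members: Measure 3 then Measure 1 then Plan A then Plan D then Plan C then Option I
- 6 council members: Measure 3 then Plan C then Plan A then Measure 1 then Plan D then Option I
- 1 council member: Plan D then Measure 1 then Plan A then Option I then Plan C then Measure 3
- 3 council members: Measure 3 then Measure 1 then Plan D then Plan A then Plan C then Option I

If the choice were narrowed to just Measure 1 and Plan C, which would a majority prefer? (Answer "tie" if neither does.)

Measure 1

Ballots ranking Measure 1 above Plan C: 8 + 1 + 3 = 12.
Ballots ranking Plan C above Measure 1: 21 − 12 = 9.
Measure 1 wins the head-to-head 12–9.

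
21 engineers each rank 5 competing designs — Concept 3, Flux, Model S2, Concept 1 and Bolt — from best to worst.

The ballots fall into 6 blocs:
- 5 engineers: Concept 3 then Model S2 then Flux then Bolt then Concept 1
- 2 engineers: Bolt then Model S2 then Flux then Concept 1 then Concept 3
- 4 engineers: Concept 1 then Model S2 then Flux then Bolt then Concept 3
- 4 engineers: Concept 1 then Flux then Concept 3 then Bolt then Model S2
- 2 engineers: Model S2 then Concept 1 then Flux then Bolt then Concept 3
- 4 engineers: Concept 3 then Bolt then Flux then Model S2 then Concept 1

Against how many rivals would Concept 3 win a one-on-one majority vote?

2

Concept 3 against each rival (21 engineers):
Concept 3 vs Flux: Flux, 12–9.
Concept 3 vs Model S2: Concept 3 preferred on 5+4+4 = 13 ballots; Concept 3 wins 13–8.
Concept 3 vs Concept 1: Concept 1, 12–9.
Concept 3–Bolt: Concept 3 13–8.
Concept 3 beats Model S2, Bolt; loses to Flux, Concept 1 — 2 pairwise wins.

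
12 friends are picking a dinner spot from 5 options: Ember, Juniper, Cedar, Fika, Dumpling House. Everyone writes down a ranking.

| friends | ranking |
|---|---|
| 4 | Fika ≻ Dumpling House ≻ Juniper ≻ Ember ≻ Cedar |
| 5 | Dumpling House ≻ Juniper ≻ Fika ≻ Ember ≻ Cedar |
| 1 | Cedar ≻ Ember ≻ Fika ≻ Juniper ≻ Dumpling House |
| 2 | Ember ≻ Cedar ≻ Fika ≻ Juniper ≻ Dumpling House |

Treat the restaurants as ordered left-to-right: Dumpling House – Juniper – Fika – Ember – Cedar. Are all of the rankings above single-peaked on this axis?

Axis positions: Dumpling House=1, Juniper=2, Fika=3, Ember=4, Cedar=5.
Ballot type 1: ranking walks positions 3-1-2-4-5; Dumpling House is ranked above Juniper even though Juniper lies between Dumpling House and the peak Fika on the axis — preferences dip and rise again. Not single-peaked.
Ballot type 2 (peak Dumpling House at position 1): ranking walks positions 1-2-3-4-5, expanding outward from the peak — single-peaked.
Ballot type 3 (peak Cedar at position 5): ranking walks positions 5-4-3-2-1, expanding outward from the peak — single-peaked.
Ballot type 4 (peak Ember at position 4): ranking walks positions 4-5-3-2-1, expanding outward from the peak — single-peaked.
Ballot type 1 violates single-peakedness, so the profile is not single-peaked on this axis.

no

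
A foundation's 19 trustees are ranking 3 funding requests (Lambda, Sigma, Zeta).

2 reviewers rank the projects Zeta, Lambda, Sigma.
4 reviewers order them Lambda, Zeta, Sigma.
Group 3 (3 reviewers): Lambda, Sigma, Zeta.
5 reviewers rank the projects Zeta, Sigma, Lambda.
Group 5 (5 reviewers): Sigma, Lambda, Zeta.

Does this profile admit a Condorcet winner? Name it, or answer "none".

Head-to-head results (19 reviewers):
Lambda vs Sigma: 9 to 10, Sigma.
Lambda vs Zeta: 12 to 7, Lambda.
Sigma vs Zeta: 8 to 11, Zeta.
Each project drops at least one matchup (Lambda loses to Sigma; Sigma loses to Zeta; Zeta loses to Lambda); the cycle Lambda > Zeta > Sigma > Lambda rules out a Condorcet winner.

none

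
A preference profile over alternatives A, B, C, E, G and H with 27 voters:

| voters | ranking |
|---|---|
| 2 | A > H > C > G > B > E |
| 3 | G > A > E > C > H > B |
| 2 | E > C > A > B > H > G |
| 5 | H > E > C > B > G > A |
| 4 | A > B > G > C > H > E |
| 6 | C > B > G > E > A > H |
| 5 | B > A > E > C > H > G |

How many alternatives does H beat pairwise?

H against each rival (27 voters):
H–A: A 22–5.
H vs B: 2+3+5 = 10 for H, 17 for B — B by 17–10.
H–C: C 20–7.
H vs E: H is ranked higher on 2+5+4 = 11 ballots, E on 16. E wins 16–11.
H vs G: H preferred on 2+2+5+5 = 14 ballots; H wins 14–13.
H beats G; loses to A, B, C, E — 1 pairwise win.

1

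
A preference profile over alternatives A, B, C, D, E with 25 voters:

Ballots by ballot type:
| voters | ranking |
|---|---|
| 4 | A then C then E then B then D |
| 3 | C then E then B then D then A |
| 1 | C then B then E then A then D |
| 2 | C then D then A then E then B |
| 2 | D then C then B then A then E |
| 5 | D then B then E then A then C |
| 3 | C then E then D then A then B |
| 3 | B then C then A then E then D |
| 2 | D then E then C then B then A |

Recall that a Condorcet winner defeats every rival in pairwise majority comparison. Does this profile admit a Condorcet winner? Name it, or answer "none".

Check each pair by majority over 25 ballots:
A vs B: 9 to 16, B.
A vs C: 4+5 = 9 for A, 16 for C — C by 16–9.
A vs D: A is ranked higher on 4+1+3 = 8 ballots, D on 17. D wins 17–8.
A–E: E 14–11.
B vs C: B preferred on 5+3 = 8 ballots; C wins 17–8.
B vs D: B is ranked higher on 4+3+1+3 = 11 ballots, D on 14. D wins 14–11.
B–E: E 14–11.
C–D: C 16–9.
C vs E: C is ranked higher on 18 ballots, E on 7. C wins 18–7.
D–E: E 14–11.
C defeats every rival head-to-head and is the Condorcet winner.

C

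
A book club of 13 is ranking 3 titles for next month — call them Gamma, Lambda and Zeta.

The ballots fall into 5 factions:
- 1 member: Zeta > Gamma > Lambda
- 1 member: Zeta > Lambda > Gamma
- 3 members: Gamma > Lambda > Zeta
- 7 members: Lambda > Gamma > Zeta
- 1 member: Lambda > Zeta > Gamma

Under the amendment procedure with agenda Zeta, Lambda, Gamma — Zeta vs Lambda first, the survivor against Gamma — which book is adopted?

Round 1: Zeta vs Lambda — 2–11, Lambda advances.
Round 2: Lambda vs Gamma — 9–4, Lambda advances.
The agenda winner is Lambda.

Lambda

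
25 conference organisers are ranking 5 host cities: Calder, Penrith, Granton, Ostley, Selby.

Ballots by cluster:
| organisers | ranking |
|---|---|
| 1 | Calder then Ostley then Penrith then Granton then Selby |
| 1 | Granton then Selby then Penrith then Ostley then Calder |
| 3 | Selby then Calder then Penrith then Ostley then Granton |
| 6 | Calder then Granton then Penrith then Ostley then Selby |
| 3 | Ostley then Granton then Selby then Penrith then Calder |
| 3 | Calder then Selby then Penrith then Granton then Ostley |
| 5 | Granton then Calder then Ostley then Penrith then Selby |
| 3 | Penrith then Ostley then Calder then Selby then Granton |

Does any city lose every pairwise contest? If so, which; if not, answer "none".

Selby

Pairwise majorities:
Calder–Penrith: Calder 18–7.
Calder vs Granton: Calder wins 16–9.
Calder vs Ostley: Calder preferred on 1+3+6+3+5 = 18 ballots; Calder wins 18–7.
Calder–Selby: Calder 18–7.
Penrith vs Granton: Granton, 15–10.
Penrith vs Ostley: 16 to 9, Penrith.
Penrith vs Selby: 1+6+5+3 = 15 for Penrith, 10 for Selby — Penrith by 15–10.
Granton vs Ostley: 1+6+3+5 = 15 for Granton, 10 for Ostley — Granton by 15–10.
Granton vs Selby: Granton wins 16–9.
Ostley vs Selby: Ostley preferred on 1+6+3+5+3 = 18 ballots; Ostley wins 18–7.
Selby is beaten in every head-to-head and is the Condorcet loser.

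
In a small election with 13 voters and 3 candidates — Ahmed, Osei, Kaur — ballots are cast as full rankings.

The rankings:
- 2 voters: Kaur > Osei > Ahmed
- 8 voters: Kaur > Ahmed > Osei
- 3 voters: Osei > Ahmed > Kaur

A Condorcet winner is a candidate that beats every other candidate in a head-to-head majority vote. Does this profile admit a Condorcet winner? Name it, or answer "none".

Kaur

Check each pair by majority over 13 ballots:
Ahmed vs Osei: 8 to 5, Ahmed.
Ahmed vs Kaur: Ahmed preferred on 3 ballots; Kaur wins 10–3.
Osei vs Kaur: 3 to 10, Kaur.
Kaur wins every pairwise contest, so Kaur is the Condorcet winner.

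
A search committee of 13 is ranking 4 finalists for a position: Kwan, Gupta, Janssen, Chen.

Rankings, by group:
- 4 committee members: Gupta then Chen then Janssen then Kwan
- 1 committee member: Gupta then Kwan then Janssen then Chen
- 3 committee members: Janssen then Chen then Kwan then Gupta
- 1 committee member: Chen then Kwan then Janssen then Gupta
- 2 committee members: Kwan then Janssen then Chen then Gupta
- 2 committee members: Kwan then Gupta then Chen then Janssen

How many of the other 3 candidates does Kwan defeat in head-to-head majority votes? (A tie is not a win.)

1

Kwan against each rival (13 committee members):
Kwan vs Gupta: Kwan wins 8–5.
Kwan vs Janssen: Kwan is ranked higher on 1+1+2+2 = 6 ballots, Janssen on 7. Janssen wins 7–6.
Kwan vs Chen: Kwan preferred on 1+2+2 = 5 ballots; Chen wins 8–5.
Kwan beats Gupta; loses to Janssen, Chen — 1 pairwise win.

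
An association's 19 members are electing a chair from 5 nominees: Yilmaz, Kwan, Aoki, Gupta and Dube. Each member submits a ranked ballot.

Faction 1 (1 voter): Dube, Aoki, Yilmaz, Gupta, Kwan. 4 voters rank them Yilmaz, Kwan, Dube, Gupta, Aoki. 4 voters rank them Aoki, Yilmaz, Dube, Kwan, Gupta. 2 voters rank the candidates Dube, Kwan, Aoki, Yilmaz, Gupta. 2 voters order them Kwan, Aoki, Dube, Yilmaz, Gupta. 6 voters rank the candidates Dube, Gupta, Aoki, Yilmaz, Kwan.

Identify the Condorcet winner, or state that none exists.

Dube

Check each pair by majority over 19 ballots:
Yilmaz vs Kwan: 15 to 4, Yilmaz.
Yilmaz vs Aoki: Yilmaz is ranked higher on 4 ballots, Aoki on 15. Aoki wins 15–4.
Yilmaz vs Gupta: Yilmaz is ranked higher on 1+4+4+2+2 = 13 ballots, Gupta on 6. Yilmaz wins 13–6.
Yilmaz vs Dube: 8 to 11, Dube.
Kwan vs Aoki: 4+2+2 = 8 for Kwan, 11 for Aoki — Aoki by 11–8.
Kwan vs Gupta: 12 to 7, Kwan.
Kwan vs Dube: Kwan is ranked higher on 4+2 = 6 ballots, Dube on 13. Dube wins 13–6.
Aoki vs Gupta: 9 to 10, Gupta.
Aoki vs Dube: Aoki preferred on 4+2 = 6 ballots; Dube wins 13–6.
Gupta vs Dube: Gupta preferred on 0 ballots; Dube wins 19–0.
Dube wins every pairwise contest, so Dube is the Condorcet winner.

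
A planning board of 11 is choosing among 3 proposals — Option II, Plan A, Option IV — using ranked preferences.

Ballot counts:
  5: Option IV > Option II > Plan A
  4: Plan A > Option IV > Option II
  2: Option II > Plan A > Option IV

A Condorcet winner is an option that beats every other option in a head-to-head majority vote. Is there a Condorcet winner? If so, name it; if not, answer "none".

none

Head-to-head results (11 council members):
Option II vs Plan A: 5+2 = 7 for Option II, 4 for Plan A — Option II by 7–4.
Option II vs Option IV: Option IV wins 9–2.
Plan A vs Option IV: Plan A, 6–5.
No option is unbeaten: Option II loses to Option IV; Plan A loses to Option II; Option IV loses to Plan A. In particular Option II > Plan A > Option IV > Option II is a majority cycle — no Condorcet winner exists.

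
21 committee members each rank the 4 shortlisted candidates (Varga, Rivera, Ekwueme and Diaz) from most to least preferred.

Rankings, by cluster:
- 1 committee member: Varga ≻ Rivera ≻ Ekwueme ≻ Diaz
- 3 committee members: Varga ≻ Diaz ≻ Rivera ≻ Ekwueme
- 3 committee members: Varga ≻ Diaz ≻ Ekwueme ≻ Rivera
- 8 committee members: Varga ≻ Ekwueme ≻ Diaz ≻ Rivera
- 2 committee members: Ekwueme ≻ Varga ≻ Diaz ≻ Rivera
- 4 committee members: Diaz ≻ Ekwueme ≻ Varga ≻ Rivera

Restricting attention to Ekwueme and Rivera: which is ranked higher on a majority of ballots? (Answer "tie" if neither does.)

Ballots ranking Ekwueme above Rivera: 3 + 8 + 2 + 4 = 17.
Ballots ranking Rivera above Ekwueme: 21 − 17 = 4.
Ekwueme wins the head-to-head 17–4.

Ekwueme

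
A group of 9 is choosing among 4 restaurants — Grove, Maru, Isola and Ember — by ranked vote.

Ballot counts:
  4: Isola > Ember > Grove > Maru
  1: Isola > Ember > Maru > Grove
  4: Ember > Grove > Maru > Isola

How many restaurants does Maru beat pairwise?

Maru against each rival (9 friends):
Maru vs Grove: Grove, 8–1.
Maru vs Isola: Maru preferred on 4 ballots; Isola wins 5–4.
Maru vs Ember: Ember, 9–0.
Maru beats no one; loses to Grove, Isola, Ember — 0 pairwise wins.

0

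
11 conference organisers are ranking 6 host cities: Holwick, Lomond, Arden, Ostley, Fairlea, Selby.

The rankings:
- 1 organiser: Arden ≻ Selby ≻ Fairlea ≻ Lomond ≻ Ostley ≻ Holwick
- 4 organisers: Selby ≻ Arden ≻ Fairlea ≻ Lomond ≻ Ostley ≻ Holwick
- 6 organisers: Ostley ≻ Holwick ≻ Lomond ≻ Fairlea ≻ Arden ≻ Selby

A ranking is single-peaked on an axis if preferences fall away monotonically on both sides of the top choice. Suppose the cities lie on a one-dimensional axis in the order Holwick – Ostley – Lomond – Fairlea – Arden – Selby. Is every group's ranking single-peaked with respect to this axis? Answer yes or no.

Axis positions: Holwick=1, Ostley=2, Lomond=3, Fairlea=4, Arden=5, Selby=6.
Group 1 (peak Arden at position 5): ranking walks positions 5-6-4-3-2-1, expanding outward from the peak — single-peaked.
Group 2 (peak Selby at position 6): ranking walks positions 6-5-4-3-2-1, expanding outward from the peak — single-peaked.
Group 3 (peak Ostley at position 2): ranking walks positions 2-1-3-4-5-6, expanding outward from the peak — single-peaked.
Every ranking is single-peaked on this axis.

yes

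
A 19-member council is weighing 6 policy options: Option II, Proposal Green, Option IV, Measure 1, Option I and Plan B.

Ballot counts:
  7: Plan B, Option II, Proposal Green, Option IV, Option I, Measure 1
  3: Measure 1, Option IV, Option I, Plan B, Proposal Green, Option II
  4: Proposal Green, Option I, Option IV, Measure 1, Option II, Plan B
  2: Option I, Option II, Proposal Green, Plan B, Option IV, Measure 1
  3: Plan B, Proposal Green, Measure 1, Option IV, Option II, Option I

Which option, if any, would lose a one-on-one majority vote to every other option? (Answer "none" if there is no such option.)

none

Pairwise majorities:
Option II–Proposal Green: Proposal Green 10–9.
Option II vs Option IV: 7+2 = 9 for Option II, 10 for Option IV — Option IV by 10–9.
Option II vs Measure 1: Option II preferred on 7+2 = 9 ballots; Measure 1 wins 10–9.
Option II vs Option I: Option II is ranked higher on 7+3 = 10 ballots, Option I on 9. Option II wins 10–9.
Option II vs Plan B: 4+2 = 6 for Option II, 13 for Plan B — Plan B by 13–6.
Proposal Green vs Option IV: Proposal Green is ranked higher on 7+4+2+3 = 16 ballots, Option IV on 3. Proposal Green wins 16–3.
Proposal Green vs Measure 1: Proposal Green, 16–3.
Proposal Green vs Option I: Proposal Green preferred on 7+4+3 = 14 ballots; Proposal Green wins 14–5.
Proposal Green vs Plan B: Plan B wins 13–6.
Option IV vs Measure 1: Option IV wins 13–6.
Option IV vs Option I: Option IV preferred on 7+3+3 = 13 ballots; Option IV wins 13–6.
Option IV vs Plan B: Plan B wins 12–7.
Measure 1 vs Option I: Option I wins 13–6.
Measure 1 vs Plan B: Measure 1 is ranked higher on 3+4 = 7 ballots, Plan B on 12. Plan B wins 12–7.
Option I vs Plan B: 3+4+2 = 9 for Option I, 10 for Plan B — Plan B by 10–9.
No option is winless: Option II beats Option I; Proposal Green beats Option II; Option IV beats Option II; Measure 1 beats Option II; Option I beats Measure 1; Plan B beats Option II. There is no Condorcet loser.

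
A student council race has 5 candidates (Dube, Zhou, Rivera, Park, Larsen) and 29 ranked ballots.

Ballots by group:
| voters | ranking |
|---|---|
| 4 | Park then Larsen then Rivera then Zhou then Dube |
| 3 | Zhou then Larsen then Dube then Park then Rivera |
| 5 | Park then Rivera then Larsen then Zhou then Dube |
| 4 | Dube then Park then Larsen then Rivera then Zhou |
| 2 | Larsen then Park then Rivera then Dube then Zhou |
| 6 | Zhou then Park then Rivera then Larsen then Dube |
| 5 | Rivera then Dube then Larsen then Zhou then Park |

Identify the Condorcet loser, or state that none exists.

Dube

Pairwise majorities:
Dube vs Zhou: Dube is ranked higher on 4+2+5 = 11 ballots, Zhou on 18. Zhou wins 18–11.
Dube vs Rivera: 3+4 = 7 for Dube, 22 for Rivera — Rivera by 22–7.
Dube vs Park: Dube is ranked higher on 3+4+5 = 12 ballots, Park on 17. Park wins 17–12.
Dube vs Larsen: Larsen, 20–9.
Zhou–Rivera: Rivera 20–9.
Zhou vs Park: Zhou is ranked higher on 3+6+5 = 14 ballots, Park on 15. Park wins 15–14.
Zhou vs Larsen: Larsen, 20–9.
Rivera vs Park: 5 for Rivera, 24 for Park — Park by 24–5.
Rivera vs Larsen: 5+6+5 = 16 for Rivera, 13 for Larsen — Rivera by 16–13.
Park–Larsen: Park 19–10.
Only Dube has no wins; Dube is the Condorcet loser.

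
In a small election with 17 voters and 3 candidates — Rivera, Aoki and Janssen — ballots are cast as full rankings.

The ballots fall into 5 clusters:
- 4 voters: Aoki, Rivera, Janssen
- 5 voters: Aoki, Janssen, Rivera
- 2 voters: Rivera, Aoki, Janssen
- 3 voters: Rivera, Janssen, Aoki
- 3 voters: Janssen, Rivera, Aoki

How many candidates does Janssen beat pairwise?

Janssen against each rival (17 voters):
Janssen vs Rivera: Janssen preferred on 5+3 = 8 ballots; Rivera wins 9–8.
Janssen vs Aoki: Janssen preferred on 3+3 = 6 ballots; Aoki wins 11–6.
Janssen beats no one; loses to Rivera, Aoki — 0 pairwise wins.

0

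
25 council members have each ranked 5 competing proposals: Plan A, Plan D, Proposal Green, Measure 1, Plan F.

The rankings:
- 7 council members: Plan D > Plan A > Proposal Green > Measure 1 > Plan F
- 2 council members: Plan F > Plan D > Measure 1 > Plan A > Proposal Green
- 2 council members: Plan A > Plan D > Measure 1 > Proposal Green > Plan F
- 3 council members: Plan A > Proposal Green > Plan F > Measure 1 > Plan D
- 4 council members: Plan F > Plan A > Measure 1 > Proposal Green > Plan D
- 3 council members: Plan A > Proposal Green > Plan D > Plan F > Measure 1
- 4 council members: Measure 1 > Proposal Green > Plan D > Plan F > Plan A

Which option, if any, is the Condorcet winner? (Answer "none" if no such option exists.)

Check each pair by majority over 25 ballots:
Plan A vs Plan D: Plan D wins 13–12.
Plan A vs Proposal Green: Plan A wins 21–4.
Plan A vs Measure 1: Plan A preferred on 7+2+3+4+3 = 19 ballots; Plan A wins 19–6.
Plan A vs Plan F: Plan A is ranked higher on 7+2+3+3 = 15 ballots, Plan F on 10. Plan A wins 15–10.
Plan D vs Proposal Green: 11 to 14, Proposal Green.
Plan D vs Measure 1: Plan D is ranked higher on 7+2+2+3 = 14 ballots, Measure 1 on 11. Plan D wins 14–11.
Plan D vs Plan F: Plan D wins 16–9.
Proposal Green vs Measure 1: 7+3+3 = 13 for Proposal Green, 12 for Measure 1 — Proposal Green by 13–12.
Proposal Green vs Plan F: Proposal Green, 19–6.
Measure 1 vs Plan F: Measure 1 wins 13–12.
Every option loses at least once (Plan A loses to Plan D; Plan D loses to Proposal Green; Proposal Green loses to Plan A; Measure 1 loses to Plan A; Plan F loses to Plan A). The majority relation contains the cycle Plan A → Proposal Green → Plan D → Plan A, so there is no Condorcet winner.

none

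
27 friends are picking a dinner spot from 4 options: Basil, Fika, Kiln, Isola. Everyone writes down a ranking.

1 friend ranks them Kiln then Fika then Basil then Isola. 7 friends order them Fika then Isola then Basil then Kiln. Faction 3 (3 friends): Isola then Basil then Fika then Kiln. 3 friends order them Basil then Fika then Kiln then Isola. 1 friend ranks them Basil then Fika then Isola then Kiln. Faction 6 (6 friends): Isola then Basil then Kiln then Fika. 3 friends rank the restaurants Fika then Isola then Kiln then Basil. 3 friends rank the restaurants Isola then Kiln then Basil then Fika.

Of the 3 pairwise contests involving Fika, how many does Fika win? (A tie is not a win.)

2

Fika against each rival (27 friends):
Fika vs Basil: Fika is ranked higher on 1+7+3 = 11 ballots, Basil on 16. Basil wins 16–11.
Fika vs Kiln: Fika preferred on 7+3+3+1+3 = 17 ballots; Fika wins 17–10.
Fika vs Isola: Fika wins 15–12.
Fika beats Kiln, Isola; loses to Basil — 2 pairwise wins.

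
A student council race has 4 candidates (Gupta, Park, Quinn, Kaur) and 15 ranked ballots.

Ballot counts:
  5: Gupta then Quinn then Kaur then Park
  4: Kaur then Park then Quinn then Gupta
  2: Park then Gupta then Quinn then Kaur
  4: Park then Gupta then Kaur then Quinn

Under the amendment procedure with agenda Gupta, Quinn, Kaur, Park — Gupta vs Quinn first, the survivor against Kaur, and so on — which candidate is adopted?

Park

Round 1: Gupta vs Quinn — 11–4, Gupta advances.
Round 2: Gupta vs Kaur — 11–4, Gupta advances.
Round 3: Gupta vs Park — 5–10, Park advances.
The agenda winner is Park.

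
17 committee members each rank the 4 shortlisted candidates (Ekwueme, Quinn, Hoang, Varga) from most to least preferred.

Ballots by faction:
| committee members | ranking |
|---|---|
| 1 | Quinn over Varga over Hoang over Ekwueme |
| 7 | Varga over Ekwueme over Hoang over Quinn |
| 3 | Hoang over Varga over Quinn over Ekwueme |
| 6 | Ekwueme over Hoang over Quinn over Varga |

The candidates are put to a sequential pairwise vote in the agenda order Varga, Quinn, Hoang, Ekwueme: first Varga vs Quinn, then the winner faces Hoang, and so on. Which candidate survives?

Ekwueme

Round 1: Varga vs Quinn — 10–7, Varga advances.
Round 2: Varga vs Hoang — 8–9, Hoang advances.
Round 3: Hoang vs Ekwueme — 4–13, Ekwueme advances.
Ekwueme survives the agenda.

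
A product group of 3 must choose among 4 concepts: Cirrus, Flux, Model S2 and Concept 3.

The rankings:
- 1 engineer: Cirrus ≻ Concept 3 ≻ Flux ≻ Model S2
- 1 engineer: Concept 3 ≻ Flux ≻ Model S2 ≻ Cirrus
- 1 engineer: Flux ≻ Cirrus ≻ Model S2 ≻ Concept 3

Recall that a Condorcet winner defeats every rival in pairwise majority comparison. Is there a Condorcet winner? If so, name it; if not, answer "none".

none

Head-to-head results (3 engineers):
Cirrus vs Flux: 1 for Cirrus, 2 for Flux — Flux by 2–1.
Cirrus vs Model S2: Cirrus, 2–1.
Cirrus vs Concept 3: 1+1 = 2 for Cirrus, 1 for Concept 3 — Cirrus by 2–1.
Flux vs Model S2: 3 to 0, Flux.
Flux vs Concept 3: 1 to 2, Concept 3.
Model S2–Concept 3: Concept 3 2–1.
Every design loses at least once (Cirrus loses to Flux; Flux loses to Concept 3; Model S2 loses to Cirrus; Concept 3 loses to Cirrus). The majority relation contains the cycle Cirrus beats Concept 3 beats Flux beats Cirrus, so there is no Condorcet winner.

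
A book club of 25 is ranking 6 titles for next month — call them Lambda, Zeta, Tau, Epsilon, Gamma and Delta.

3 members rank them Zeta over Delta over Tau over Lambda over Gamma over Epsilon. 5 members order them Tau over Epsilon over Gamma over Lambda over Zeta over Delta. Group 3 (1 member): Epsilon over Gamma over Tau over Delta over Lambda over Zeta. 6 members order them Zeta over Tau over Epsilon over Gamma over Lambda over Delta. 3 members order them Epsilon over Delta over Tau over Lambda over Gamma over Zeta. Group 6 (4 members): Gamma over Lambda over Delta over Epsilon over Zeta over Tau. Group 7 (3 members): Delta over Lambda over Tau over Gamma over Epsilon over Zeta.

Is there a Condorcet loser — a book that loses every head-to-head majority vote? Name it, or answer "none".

Head-to-head results (25 members):
Lambda vs Zeta: Lambda, 16–9.
Lambda vs Tau: Tau wins 18–7.
Lambda vs Epsilon: Lambda is ranked higher on 3+4+3 = 10 ballots, Epsilon on 15. Epsilon wins 15–10.
Lambda–Gamma: Gamma 16–9.
Lambda vs Delta: Lambda wins 15–10.
Zeta vs Tau: Zeta preferred on 3+6+4 = 13 ballots; Zeta wins 13–12.
Zeta vs Epsilon: Epsilon, 16–9.
Zeta vs Gamma: 9 to 16, Gamma.
Zeta vs Delta: 14 to 11, Zeta.
Tau vs Epsilon: Tau preferred on 3+5+6+3 = 17 ballots; Tau wins 17–8.
Tau vs Gamma: Tau wins 20–5.
Tau vs Delta: Delta, 13–12.
Epsilon–Gamma: Epsilon 15–10.
Epsilon vs Delta: Epsilon wins 15–10.
Gamma vs Delta: Gamma is ranked higher on 5+1+6+4 = 16 ballots, Delta on 9. Gamma wins 16–9.
Every book wins at least one matchup (Lambda beats Zeta; Zeta beats Tau; Tau beats Lambda; Epsilon beats Lambda; Gamma beats Lambda; Delta beats Tau), so there is no Condorcet loser.

none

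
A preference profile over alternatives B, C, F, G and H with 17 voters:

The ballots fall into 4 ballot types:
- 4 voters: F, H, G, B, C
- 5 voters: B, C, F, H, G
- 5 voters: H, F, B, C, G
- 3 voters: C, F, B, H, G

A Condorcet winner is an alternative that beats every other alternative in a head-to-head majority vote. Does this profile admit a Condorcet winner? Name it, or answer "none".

Head-to-head results (17 voters):
B vs C: B, 14–3.
B vs F: B is ranked higher on 5 ballots, F on 12. F wins 12–5.
B vs G: B wins 13–4.
B vs H: H, 9–8.
C vs F: F, 9–8.
C vs G: C preferred on 5+5+3 = 13 ballots; C wins 13–4.
C vs H: H wins 9–8.
F vs G: F is ranked higher on 4+5+5+3 = 17 ballots, G on 0. F wins 17–0.
F vs H: 12 to 5, F.
G vs H: G preferred on 0 ballots; H wins 17–0.
Only F has no losses; F is the Condorcet winner.

F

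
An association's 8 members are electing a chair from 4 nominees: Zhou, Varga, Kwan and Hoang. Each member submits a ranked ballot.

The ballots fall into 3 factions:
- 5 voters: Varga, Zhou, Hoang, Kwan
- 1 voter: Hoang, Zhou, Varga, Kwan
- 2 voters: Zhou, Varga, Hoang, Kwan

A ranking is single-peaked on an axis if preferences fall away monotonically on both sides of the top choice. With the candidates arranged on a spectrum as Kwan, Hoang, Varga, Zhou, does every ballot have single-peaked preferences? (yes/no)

no

Axis positions: Kwan=1, Hoang=2, Varga=3, Zhou=4.
Faction 1 (peak Varga at position 3): ranking walks positions 3-4-2-1, expanding outward from the peak — single-peaked.
Faction 2: ranking walks positions 2-4-3-1; Zhou is ranked above Varga even though Varga lies between Zhou and the peak Hoang on the axis — preferences dip and rise again. Not single-peaked.
Faction 3 (peak Zhou at position 4): ranking walks positions 4-3-2-1, expanding outward from the peak — single-peaked.
Faction 2 violates single-peakedness, so the profile is not single-peaked on this axis.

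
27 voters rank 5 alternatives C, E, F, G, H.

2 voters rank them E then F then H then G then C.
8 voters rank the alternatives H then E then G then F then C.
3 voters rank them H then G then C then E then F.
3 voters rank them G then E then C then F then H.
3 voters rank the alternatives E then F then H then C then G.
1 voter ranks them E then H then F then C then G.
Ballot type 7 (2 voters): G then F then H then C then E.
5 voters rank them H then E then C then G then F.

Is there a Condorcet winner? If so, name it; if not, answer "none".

H

Head-to-head results (27 voters):
C vs E: C is ranked higher on 3+2 = 5 ballots, E on 22. E wins 22–5.
C vs F: 11 to 16, F.
C vs G: 3+1+5 = 9 for C, 18 for G — G by 18–9.
C vs H: 3 to 24, H.
E vs F: E wins 25–2.
E vs G: 19 to 8, E.
E vs H: H wins 18–9.
F–G: G 21–6.
F vs H: F is ranked higher on 2+3+3+2 = 10 ballots, H on 17. H wins 17–10.
G vs H: H wins 22–5.
H defeats every rival head-to-head and is the Condorcet winner.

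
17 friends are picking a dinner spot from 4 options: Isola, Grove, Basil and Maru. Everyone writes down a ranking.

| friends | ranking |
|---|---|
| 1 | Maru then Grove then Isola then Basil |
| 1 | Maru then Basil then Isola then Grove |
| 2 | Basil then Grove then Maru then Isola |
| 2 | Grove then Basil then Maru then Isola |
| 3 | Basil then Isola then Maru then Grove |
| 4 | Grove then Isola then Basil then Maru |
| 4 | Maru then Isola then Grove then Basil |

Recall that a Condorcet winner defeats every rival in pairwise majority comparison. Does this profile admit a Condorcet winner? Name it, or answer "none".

none

Check each pair by majority over 17 ballots:
Isola vs Grove: 8 to 9, Grove.
Isola vs Basil: Isola, 9–8.
Isola–Maru: Maru 10–7.
Grove vs Basil: Grove wins 11–6.
Grove vs Maru: Maru, 9–8.
Basil vs Maru: Basil is ranked higher on 2+2+3+4 = 11 ballots, Maru on 6. Basil wins 11–6.
Every restaurant loses at least once (Isola loses to Grove; Grove loses to Maru; Basil loses to Isola; Maru loses to Basil). The majority relation contains the cycle Isola → Basil → Maru → Isola, so there is no Condorcet winner.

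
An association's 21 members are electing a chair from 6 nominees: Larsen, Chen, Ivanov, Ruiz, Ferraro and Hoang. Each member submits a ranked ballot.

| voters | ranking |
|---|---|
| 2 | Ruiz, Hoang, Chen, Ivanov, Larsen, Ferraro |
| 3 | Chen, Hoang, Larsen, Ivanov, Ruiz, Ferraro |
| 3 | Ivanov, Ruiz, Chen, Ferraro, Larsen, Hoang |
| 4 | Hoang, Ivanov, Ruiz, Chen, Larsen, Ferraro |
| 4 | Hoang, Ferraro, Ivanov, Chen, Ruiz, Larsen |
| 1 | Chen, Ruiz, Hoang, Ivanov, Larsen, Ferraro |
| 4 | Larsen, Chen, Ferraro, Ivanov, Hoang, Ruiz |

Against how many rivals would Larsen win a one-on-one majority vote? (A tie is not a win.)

1

Larsen against each rival (21 voters):
Larsen vs Chen: Larsen is ranked higher on 4 ballots, Chen on 17. Chen wins 17–4.
Larsen vs Ivanov: Ivanov, 14–7.
Larsen vs Ruiz: Larsen is ranked higher on 3+4 = 7 ballots, Ruiz on 14. Ruiz wins 14–7.
Larsen vs Ferraro: Larsen preferred on 2+3+4+1+4 = 14 ballots; Larsen wins 14–7.
Larsen–Hoang: Hoang 14–7.
Larsen beats Ferraro; loses to Chen, Ivanov, Ruiz, Hoang — 1 pairwise win.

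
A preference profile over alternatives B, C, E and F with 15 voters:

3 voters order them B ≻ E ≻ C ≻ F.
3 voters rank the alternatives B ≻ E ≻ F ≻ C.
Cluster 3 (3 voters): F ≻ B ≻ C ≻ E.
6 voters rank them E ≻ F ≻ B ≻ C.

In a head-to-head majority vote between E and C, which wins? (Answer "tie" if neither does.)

Ballots ranking E above C: 3 + 3 + 6 = 12.
Ballots ranking C above E: 15 − 12 = 3.
E wins the head-to-head 12–3.

E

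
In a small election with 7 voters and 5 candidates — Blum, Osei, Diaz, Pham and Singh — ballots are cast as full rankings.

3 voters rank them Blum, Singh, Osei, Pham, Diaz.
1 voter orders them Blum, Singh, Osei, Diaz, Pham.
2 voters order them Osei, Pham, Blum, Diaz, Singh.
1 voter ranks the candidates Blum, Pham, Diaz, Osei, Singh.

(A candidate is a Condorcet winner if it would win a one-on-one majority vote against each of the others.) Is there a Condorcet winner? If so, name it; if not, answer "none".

Pairwise majorities:
Blum vs Osei: Blum, 5–2.
Blum vs Diaz: Blum, 7–0.
Blum vs Pham: Blum, 5–2.
Blum vs Singh: Blum, 7–0.
Osei–Diaz: Osei 6–1.
Osei vs Pham: Osei wins 6–1.
Osei–Singh: Singh 4–3.
Diaz vs Pham: Pham, 6–1.
Diaz vs Singh: Singh, 4–3.
Pham vs Singh: Singh, 4–3.
Blum defeats every rival head-to-head and is the Condorcet winner.

Blum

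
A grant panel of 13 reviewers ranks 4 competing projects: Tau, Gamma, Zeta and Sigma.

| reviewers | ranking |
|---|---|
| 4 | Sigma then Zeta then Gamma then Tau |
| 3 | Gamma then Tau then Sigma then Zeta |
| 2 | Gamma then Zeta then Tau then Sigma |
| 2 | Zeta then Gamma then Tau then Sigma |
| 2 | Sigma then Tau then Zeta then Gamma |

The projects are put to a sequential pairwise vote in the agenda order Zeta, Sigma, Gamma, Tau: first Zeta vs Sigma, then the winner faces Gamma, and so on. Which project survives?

Gamma

Round 1: Zeta vs Sigma — 4–9, Sigma advances.
Round 2: Sigma vs Gamma — 6–7, Gamma advances.
Round 3: Gamma vs Tau — 11–2, Gamma advances.
Gamma survives the agenda.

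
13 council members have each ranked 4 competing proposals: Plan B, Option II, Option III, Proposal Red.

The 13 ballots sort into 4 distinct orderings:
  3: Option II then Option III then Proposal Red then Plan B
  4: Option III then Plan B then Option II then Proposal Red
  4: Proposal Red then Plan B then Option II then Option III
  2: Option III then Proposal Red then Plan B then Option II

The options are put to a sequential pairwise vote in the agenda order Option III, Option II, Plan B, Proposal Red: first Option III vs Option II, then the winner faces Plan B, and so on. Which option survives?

Proposal Red

Round 1: Option III vs Option II — 6–7, Option II advances.
Round 2: Option II vs Plan B — 3–10, Plan B advances.
Round 3: Plan B vs Proposal Red — 4–9, Proposal Red advances.
Proposal Red survives the agenda.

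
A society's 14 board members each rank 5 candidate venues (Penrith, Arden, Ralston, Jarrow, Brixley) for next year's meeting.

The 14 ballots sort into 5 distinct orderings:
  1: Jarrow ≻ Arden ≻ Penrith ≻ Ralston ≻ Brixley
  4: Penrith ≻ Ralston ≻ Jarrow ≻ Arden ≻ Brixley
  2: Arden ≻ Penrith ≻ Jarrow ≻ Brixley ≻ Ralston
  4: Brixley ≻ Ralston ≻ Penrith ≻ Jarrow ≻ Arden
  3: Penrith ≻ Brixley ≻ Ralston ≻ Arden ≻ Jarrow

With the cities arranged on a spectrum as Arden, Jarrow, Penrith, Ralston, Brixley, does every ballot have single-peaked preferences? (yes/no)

Axis positions: Arden=1, Jarrow=2, Penrith=3, Ralston=4, Brixley=5.
Group 1 (peak Jarrow at position 2): ranking walks positions 2-1-3-4-5, expanding outward from the peak — single-peaked.
Group 2 (peak Penrith at position 3): ranking walks positions 3-4-2-1-5, expanding outward from the peak — single-peaked.
Group 3: ranking walks positions 1-3-2-5-4; Penrith is ranked above Jarrow even though Jarrow lies between Penrith and the peak Arden on the axis — preferences dip and rise again. Not single-peaked.
Group 4 (peak Brixley at position 5): ranking walks positions 5-4-3-2-1, expanding outward from the peak — single-peaked.
Group 5: ranking walks positions 3-5-4-1-2; Brixley is ranked above Ralston even though Ralston lies between Brixley and the peak Penrith on the axis — preferences dip and rise again. Not single-peaked.
Group 3 violates single-peakedness, so the profile is not single-peaked on this axis.

no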